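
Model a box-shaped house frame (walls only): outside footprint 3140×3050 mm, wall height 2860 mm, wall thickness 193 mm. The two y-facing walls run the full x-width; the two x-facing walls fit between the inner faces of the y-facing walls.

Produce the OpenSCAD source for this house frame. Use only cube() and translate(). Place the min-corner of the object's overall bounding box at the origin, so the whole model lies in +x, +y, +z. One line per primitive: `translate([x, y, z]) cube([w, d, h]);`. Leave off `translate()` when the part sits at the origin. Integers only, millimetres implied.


cube([3140, 193, 2860]);
translate([0, 2857, 0]) cube([3140, 193, 2860]);
translate([0, 193, 0]) cube([193, 2664, 2860]);
translate([2947, 193, 0]) cube([193, 2664, 2860]);


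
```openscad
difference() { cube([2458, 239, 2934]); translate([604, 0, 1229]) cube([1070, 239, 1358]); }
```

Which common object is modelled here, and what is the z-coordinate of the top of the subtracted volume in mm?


A wall with a window opening. The window head height is 2587 mm.

A wall with a rectangular opening subtracted — a window. Sill at z = 1229, opening 1358 mm tall, so the head is at 1229 + 1358 = 2587 mm.


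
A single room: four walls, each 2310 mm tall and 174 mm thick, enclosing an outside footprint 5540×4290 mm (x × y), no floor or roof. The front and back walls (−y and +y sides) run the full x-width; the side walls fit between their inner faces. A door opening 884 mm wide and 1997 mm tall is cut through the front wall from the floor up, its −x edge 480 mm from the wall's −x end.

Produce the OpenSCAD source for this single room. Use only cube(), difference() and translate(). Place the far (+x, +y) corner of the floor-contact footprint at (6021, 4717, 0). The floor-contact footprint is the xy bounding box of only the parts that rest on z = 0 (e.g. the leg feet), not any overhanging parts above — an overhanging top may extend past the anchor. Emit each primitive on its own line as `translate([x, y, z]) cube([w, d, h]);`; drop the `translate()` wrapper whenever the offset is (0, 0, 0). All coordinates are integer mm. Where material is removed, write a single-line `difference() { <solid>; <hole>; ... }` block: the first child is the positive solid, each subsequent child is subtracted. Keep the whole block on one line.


difference() { translate([481, 427, 0]) cube([5540, 174, 2310]); translate([961, 427, 0]) cube([884, 174, 1997]); }
translate([481, 4543, 0]) cube([5540, 174, 2310]);
translate([481, 601, 0]) cube([174, 3942, 2310]);
translate([5847, 601, 0]) cube([174, 3942, 2310]);


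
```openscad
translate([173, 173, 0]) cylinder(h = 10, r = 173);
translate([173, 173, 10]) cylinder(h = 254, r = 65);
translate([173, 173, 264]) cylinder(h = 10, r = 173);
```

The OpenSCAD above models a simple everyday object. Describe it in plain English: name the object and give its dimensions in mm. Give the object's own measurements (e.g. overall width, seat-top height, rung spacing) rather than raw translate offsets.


A spool: two coaxial disc flanges of radius 173 mm and thickness 10 mm, joined by a core cylinder of radius 65 mm and height 254 mm. The lower flange rests on z = 0 and the three cylinders share a vertical axis.


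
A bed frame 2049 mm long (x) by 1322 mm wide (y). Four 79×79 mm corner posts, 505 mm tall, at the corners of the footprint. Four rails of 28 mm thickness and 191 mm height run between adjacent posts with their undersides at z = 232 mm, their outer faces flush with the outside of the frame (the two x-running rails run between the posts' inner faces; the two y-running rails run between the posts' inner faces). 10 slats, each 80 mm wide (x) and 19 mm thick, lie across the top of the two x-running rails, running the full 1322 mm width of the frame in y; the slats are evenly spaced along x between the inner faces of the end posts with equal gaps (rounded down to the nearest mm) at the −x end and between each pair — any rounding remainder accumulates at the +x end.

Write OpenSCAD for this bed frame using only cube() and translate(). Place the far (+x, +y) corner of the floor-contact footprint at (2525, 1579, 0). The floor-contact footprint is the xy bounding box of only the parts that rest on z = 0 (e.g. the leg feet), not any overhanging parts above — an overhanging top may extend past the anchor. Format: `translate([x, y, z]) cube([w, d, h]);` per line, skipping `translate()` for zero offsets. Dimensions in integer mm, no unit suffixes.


translate([476, 257, 0]) cube([79, 79, 505]);
translate([476, 1500, 0]) cube([79, 79, 505]);
translate([2446, 257, 0]) cube([79, 79, 505]);
translate([2446, 1500, 0]) cube([79, 79, 505]);
translate([555, 257, 232]) cube([1891, 28, 191]);
translate([555, 1551, 232]) cube([1891, 28, 191]);
translate([476, 336, 232]) cube([28, 1164, 191]);
translate([2497, 336, 232]) cube([28, 1164, 191]);
translate([654, 257, 423]) cube([80, 1322, 19]);
translate([833, 257, 423]) cube([80, 1322, 19]);
translate([1012, 257, 423]) cube([80, 1322, 19]);
translate([1191, 257, 423]) cube([80, 1322, 19]);
translate([1370, 257, 423]) cube([80, 1322, 19]);
translate([1549, 257, 423]) cube([80, 1322, 19]);
translate([1728, 257, 423]) cube([80, 1322, 19]);
translate([1907, 257, 423]) cube([80, 1322, 19]);
translate([2086, 257, 423]) cube([80, 1322, 19]);
translate([2265, 257, 423]) cube([80, 1322, 19]);


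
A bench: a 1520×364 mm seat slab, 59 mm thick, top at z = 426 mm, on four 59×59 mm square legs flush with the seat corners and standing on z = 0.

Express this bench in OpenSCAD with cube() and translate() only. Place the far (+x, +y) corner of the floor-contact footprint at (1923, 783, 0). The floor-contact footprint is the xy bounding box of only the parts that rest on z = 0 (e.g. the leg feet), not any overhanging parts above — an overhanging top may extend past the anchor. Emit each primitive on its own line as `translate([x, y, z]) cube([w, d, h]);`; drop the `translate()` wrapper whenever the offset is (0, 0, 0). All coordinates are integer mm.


translate([403, 419, 367]) cube([1520, 364, 59]);
translate([403, 419, 0]) cube([59, 59, 367]);
translate([403, 724, 0]) cube([59, 59, 367]);
translate([1864, 419, 0]) cube([59, 59, 367]);
translate([1864, 724, 0]) cube([59, 59, 367]);


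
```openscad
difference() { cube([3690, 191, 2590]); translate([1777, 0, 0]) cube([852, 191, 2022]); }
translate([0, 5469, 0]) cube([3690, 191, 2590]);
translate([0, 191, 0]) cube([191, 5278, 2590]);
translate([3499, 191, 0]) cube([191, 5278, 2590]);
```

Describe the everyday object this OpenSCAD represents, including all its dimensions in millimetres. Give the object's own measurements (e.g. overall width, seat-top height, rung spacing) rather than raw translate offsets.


A single room: four walls, each 2590 mm tall and 191 mm thick, enclosing an outside footprint 3690×5660 mm (x × y), no floor or roof. The front and back walls (−y and +y sides) run the full x-width; the side walls fit between their inner faces. A door opening 852 mm wide and 2022 mm tall is cut through the front wall from the floor up, its −x edge 1777 mm from the wall's −x end.


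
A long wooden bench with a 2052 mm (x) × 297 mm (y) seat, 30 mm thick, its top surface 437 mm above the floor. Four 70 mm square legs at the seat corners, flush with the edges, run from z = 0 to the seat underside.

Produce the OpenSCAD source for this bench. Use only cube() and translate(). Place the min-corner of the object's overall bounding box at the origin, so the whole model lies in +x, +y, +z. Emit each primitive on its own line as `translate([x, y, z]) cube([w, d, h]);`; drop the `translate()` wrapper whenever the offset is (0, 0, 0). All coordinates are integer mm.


translate([0, 0, 407]) cube([2052, 297, 30]);
cube([70, 70, 407]);
translate([0, 227, 0]) cube([70, 70, 407]);
translate([1982, 0, 0]) cube([70, 70, 407]);
translate([1982, 227, 0]) cube([70, 70, 407]);


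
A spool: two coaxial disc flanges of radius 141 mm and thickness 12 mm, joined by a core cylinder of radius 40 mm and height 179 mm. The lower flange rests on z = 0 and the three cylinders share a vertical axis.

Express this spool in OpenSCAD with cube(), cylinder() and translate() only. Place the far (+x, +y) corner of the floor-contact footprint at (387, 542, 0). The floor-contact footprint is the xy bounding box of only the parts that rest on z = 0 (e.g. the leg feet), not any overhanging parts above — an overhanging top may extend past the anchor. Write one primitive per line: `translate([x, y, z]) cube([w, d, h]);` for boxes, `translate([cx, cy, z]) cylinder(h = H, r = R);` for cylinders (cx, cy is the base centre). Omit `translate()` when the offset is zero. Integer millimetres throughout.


translate([246, 401, 0]) cylinder(h = 12, r = 141);
translate([246, 401, 12]) cylinder(h = 179, r = 40);
translate([246, 401, 191]) cylinder(h = 12, r = 141);


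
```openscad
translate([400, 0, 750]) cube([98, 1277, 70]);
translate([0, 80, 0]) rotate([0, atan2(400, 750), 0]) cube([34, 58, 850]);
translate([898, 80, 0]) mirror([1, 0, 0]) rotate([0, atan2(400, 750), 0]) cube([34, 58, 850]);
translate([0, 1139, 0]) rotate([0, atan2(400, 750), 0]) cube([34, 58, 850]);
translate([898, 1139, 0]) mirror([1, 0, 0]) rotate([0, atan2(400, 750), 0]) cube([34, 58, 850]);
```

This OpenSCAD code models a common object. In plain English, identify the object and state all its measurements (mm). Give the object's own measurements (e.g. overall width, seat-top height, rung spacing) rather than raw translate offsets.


A sawhorse. A 98×1277×70 mm beam (x, y, z) sits on two A-frame leg pairs. Each pair is two raked legs of 34×58 mm section (58 mm along y) splaying symmetrically in x. Each leg rises 750 mm vertically over 400 mm of horizontal reach and is 850 mm long along its own axis. Every leg's outer bottom edge rests on the floor and its outer top edge meets a bottom edge of the beam — the left legs (tilting toward +x) meet the beam's −x bottom edge, the right legs (their mirror images, tilting toward −x) meet its +x bottom edge — so the leg tops tuck under the beam, the beam's underside is 750 mm above the floor, and the feet are 898 mm apart outside-to-outside with the beam centred between them. The two leg pairs are set in 80 mm from either end of the beam.


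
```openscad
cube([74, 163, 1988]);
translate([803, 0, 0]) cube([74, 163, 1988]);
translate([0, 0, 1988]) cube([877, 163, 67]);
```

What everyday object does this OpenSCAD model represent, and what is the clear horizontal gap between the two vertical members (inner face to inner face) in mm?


A door frame. The clear opening width is 729 mm.

Two 1988 mm tall posts with a header on top — a door frame. The left jamb is 74 mm wide at x = 0; the right jamb starts at x = 803. The clear opening is 803 − 74 = 729 mm.


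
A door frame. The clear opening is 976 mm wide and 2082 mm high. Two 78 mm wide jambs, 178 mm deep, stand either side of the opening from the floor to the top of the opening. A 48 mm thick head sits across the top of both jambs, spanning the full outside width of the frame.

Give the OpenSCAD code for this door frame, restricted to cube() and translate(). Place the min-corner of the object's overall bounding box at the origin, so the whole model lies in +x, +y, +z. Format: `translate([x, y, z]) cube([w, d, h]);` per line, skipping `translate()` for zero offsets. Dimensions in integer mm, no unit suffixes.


cube([78, 178, 2082]);
translate([1054, 0, 0]) cube([78, 178, 2082]);
translate([0, 0, 2082]) cube([1132, 178, 48]);


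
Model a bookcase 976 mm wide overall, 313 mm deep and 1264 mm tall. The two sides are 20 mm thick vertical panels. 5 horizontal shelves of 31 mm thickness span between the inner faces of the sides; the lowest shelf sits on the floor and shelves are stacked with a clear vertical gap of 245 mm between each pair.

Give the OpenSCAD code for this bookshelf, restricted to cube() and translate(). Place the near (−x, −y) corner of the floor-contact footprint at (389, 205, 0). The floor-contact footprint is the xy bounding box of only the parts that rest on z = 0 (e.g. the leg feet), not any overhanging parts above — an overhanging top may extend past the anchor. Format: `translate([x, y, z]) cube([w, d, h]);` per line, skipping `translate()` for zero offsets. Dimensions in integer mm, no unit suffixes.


translate([389, 205, 0]) cube([20, 313, 1264]);
translate([1345, 205, 0]) cube([20, 313, 1264]);
translate([409, 205, 0]) cube([936, 313, 31]);
translate([409, 205, 276]) cube([936, 313, 31]);
translate([409, 205, 552]) cube([936, 313, 31]);
translate([409, 205, 828]) cube([936, 313, 31]);
translate([409, 205, 1104]) cube([936, 313, 31]);


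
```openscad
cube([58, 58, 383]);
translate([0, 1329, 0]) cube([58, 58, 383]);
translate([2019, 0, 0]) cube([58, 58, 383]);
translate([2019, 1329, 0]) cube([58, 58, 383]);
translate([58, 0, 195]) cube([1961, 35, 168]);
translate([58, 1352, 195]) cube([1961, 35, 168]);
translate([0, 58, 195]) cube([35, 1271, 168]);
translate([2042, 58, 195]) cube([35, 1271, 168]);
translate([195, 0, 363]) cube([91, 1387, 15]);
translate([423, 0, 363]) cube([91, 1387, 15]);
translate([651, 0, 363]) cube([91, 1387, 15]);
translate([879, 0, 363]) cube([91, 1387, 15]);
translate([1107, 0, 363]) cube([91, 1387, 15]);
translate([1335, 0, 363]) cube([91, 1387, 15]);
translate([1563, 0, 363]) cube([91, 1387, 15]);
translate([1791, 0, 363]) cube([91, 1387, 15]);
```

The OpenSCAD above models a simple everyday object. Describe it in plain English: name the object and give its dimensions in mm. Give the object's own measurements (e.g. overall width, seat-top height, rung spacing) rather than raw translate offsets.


A bed frame 2077 mm long (x) by 1387 mm wide (y). Four 58×58 mm corner posts, 383 mm tall, at the corners of the footprint. Four rails of 35 mm thickness and 168 mm height run between adjacent posts with their undersides at z = 195 mm, their outer faces flush with the outside of the frame (the two x-running rails run between the posts' inner faces; the two y-running rails run between the posts' inner faces). 8 slats, each 91 mm wide (x) and 15 mm thick, lie across the top of the two x-running rails, running the full 1387 mm width of the frame in y; along x they sit between the end posts with a 137 mm gap after the −x posts and between neighbouring slats and before the +x posts.


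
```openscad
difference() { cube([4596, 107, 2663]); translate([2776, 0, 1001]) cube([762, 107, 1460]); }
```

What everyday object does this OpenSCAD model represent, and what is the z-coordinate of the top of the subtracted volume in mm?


A wall with a window opening. The window head height is 2461 mm.

A wall with a rectangular opening subtracted — a window. Sill at z = 1001, opening 1460 mm tall, so the head is at 1001 + 1460 = 2461 mm.


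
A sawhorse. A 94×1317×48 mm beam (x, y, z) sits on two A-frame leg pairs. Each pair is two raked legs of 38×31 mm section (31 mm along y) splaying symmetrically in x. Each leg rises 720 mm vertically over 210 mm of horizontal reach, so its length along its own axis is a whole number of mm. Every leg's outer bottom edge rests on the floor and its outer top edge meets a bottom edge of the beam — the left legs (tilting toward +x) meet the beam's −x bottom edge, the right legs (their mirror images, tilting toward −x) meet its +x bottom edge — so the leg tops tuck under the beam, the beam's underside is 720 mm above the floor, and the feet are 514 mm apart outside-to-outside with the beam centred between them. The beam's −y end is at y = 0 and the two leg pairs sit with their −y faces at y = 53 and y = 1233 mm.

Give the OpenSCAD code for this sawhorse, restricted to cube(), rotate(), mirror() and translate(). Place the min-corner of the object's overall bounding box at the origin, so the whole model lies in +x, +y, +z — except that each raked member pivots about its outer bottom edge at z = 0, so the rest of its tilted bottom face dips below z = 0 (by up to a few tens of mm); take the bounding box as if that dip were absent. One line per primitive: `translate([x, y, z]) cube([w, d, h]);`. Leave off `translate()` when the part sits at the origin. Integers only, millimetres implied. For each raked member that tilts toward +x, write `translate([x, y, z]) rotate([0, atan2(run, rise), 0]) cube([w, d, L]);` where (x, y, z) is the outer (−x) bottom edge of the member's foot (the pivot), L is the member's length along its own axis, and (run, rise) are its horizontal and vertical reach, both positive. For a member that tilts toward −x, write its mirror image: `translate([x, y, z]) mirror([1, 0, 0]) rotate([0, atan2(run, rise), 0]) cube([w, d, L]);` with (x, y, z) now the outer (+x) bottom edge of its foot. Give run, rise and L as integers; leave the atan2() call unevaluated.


translate([210, 0, 720]) cube([94, 1317, 48]);
translate([0, 53, 0]) rotate([0, atan2(210, 720), 0]) cube([38, 31, 750]);
translate([514, 53, 0]) mirror([1, 0, 0]) rotate([0, atan2(210, 720), 0]) cube([38, 31, 750]);
translate([0, 1233, 0]) rotate([0, atan2(210, 720), 0]) cube([38, 31, 750]);
translate([514, 1233, 0]) mirror([1, 0, 0]) rotate([0, atan2(210, 720), 0]) cube([38, 31, 750]);


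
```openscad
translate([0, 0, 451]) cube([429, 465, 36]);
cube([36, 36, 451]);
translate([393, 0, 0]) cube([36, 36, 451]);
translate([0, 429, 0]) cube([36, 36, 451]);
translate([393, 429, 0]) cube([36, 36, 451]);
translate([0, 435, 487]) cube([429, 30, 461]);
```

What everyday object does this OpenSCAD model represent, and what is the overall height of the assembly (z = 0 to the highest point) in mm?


A chair. The overall height is 948 mm.

A slab on four corner posts with a tall panel at the back — a chair. The seat slab sits at z = 451 with thickness 36, and the 461 mm backrest starts at the seat top, so the overall height is 451 + 36 + 461 = 948 mm.


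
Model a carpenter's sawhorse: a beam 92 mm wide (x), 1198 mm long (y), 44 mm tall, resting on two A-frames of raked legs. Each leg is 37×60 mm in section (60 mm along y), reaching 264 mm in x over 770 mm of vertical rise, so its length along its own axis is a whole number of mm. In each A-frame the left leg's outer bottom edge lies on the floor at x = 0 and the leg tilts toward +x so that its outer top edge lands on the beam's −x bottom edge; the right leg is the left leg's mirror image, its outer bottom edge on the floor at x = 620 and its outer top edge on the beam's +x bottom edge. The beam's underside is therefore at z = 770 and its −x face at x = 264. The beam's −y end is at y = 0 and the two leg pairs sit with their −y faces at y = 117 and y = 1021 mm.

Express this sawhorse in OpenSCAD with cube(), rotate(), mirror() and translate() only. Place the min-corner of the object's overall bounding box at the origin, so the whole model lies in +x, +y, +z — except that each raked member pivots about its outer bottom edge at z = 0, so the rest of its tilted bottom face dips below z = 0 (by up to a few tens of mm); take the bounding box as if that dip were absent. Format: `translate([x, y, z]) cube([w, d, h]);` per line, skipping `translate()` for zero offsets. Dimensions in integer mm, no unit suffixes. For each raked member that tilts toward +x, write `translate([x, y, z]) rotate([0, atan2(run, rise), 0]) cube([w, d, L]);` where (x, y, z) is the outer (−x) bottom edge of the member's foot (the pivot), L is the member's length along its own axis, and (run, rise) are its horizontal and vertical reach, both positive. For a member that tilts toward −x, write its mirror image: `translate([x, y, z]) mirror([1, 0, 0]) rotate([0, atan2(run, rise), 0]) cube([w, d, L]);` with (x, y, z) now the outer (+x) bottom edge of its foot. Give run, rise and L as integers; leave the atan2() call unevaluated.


translate([264, 0, 770]) cube([92, 1198, 44]);
translate([0, 117, 0]) rotate([0, atan2(264, 770), 0]) cube([37, 60, 814]);
translate([620, 117, 0]) mirror([1, 0, 0]) rotate([0, atan2(264, 770), 0]) cube([37, 60, 814]);
translate([0, 1021, 0]) rotate([0, atan2(264, 770), 0]) cube([37, 60, 814]);
translate([620, 1021, 0]) mirror([1, 0, 0]) rotate([0, atan2(264, 770), 0]) cube([37, 60, 814]);


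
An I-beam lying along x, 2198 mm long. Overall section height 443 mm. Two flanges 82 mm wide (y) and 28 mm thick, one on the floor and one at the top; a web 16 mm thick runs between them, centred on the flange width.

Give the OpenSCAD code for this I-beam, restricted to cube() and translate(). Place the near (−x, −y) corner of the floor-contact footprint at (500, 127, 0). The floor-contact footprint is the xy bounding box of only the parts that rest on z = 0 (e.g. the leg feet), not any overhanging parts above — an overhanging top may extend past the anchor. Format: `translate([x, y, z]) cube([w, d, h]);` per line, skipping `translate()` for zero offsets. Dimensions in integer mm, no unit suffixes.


translate([500, 127, 0]) cube([2198, 82, 28]);
translate([500, 160, 28]) cube([2198, 16, 387]);
translate([500, 127, 415]) cube([2198, 82, 28]);


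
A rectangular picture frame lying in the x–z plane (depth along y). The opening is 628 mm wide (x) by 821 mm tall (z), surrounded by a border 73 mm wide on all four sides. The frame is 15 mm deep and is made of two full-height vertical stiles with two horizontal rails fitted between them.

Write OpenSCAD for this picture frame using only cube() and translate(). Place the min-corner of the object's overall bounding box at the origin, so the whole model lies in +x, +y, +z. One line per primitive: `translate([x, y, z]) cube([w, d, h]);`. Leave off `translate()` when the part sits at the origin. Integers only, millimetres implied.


cube([73, 15, 967]);
translate([701, 0, 0]) cube([73, 15, 967]);
translate([73, 0, 0]) cube([628, 15, 73]);
translate([73, 0, 894]) cube([628, 15, 73]);


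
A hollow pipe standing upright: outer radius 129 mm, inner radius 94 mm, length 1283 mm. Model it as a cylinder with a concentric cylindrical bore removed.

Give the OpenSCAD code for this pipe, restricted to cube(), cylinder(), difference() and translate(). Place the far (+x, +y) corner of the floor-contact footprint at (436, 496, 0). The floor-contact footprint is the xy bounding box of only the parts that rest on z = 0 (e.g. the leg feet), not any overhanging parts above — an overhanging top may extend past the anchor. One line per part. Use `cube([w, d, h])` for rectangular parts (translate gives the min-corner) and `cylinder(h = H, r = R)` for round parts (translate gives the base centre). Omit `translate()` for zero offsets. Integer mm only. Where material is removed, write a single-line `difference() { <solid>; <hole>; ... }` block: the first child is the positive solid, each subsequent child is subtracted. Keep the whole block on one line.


difference() { translate([307, 367, 0]) cylinder(h = 1283, r = 129); translate([307, 367, 0]) cylinder(h = 1283, r = 94); }


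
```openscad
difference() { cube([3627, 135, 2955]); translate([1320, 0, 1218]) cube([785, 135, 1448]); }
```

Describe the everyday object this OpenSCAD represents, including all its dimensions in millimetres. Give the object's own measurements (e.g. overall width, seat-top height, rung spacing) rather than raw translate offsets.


A wall 3627 mm long (x), 135 mm thick (y), 2955 mm tall, with a rectangular window opening cut through it. The opening is 785 mm wide and 1448 mm tall; its sill is at z = 1218 mm and its near (−x) edge is 1320 mm from the wall's −x end. The opening passes through the full wall thickness.


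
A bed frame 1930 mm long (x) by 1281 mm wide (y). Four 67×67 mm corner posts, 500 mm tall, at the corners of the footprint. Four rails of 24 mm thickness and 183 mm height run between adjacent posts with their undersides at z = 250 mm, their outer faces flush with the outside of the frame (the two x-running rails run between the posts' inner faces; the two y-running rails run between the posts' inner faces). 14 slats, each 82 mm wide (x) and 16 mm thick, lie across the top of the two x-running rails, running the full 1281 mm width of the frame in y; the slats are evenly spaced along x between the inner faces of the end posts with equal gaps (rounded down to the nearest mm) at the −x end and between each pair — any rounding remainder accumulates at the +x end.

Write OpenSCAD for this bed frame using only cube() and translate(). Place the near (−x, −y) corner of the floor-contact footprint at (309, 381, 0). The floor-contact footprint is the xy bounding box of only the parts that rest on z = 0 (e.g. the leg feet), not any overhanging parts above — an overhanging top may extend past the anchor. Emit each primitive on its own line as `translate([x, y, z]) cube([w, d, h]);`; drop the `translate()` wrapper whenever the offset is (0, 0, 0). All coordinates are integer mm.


// slat z = rail_z + rail_h = 250 + 183 = 433
// slat gap = ⌊(1796 − 14·82) / 15⌋ = 43
translate([309, 381, 0]) cube([67, 67, 500]);
translate([309, 1595, 0]) cube([67, 67, 500]);
translate([2172, 381, 0]) cube([67, 67, 500]);
translate([2172, 1595, 0]) cube([67, 67, 500]);
translate([376, 381, 250]) cube([1796, 24, 183]);
translate([376, 1638, 250]) cube([1796, 24, 183]);
translate([309, 448, 250]) cube([24, 1147, 183]);
translate([2215, 448, 250]) cube([24, 1147, 183]);
translate([419, 381, 433]) cube([82, 1281, 16]);
translate([544, 381, 433]) cube([82, 1281, 16]);
translate([669, 381, 433]) cube([82, 1281, 16]);
translate([794, 381, 433]) cube([82, 1281, 16]);
translate([919, 381, 433]) cube([82, 1281, 16]);
translate([1044, 381, 433]) cube([82, 1281, 16]);
translate([1169, 381, 433]) cube([82, 1281, 16]);
translate([1294, 381, 433]) cube([82, 1281, 16]);
translate([1419, 381, 433]) cube([82, 1281, 16]);
translate([1544, 381, 433]) cube([82, 1281, 16]);
translate([1669, 381, 433]) cube([82, 1281, 16]);
translate([1794, 381, 433]) cube([82, 1281, 16]);
translate([1919, 381, 433]) cube([82, 1281, 16]);
translate([2044, 381, 433]) cube([82, 1281, 16]);


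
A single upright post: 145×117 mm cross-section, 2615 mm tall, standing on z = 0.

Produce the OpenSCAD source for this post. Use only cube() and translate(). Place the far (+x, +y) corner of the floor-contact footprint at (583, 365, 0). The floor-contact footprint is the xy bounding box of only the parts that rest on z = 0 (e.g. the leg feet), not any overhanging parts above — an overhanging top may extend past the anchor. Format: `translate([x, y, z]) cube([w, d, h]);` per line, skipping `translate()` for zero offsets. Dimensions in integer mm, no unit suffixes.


translate([438, 248, 0]) cube([145, 117, 2615]);


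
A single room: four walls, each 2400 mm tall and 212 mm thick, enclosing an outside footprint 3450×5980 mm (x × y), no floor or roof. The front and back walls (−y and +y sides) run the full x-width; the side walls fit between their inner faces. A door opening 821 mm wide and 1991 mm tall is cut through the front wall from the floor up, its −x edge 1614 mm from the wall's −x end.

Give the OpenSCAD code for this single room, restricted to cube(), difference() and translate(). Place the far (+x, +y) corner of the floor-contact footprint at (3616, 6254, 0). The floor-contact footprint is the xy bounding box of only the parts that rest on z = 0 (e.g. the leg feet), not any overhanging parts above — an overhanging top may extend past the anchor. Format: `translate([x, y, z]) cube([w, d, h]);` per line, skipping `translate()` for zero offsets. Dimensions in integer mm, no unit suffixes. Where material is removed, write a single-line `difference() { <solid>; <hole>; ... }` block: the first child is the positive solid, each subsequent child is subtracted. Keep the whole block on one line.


difference() { translate([166, 274, 0]) cube([3450, 212, 2400]); translate([1780, 274, 0]) cube([821, 212, 1991]); }
translate([166, 6042, 0]) cube([3450, 212, 2400]);
translate([166, 486, 0]) cube([212, 5556, 2400]);
translate([3404, 486, 0]) cube([212, 5556, 2400]);


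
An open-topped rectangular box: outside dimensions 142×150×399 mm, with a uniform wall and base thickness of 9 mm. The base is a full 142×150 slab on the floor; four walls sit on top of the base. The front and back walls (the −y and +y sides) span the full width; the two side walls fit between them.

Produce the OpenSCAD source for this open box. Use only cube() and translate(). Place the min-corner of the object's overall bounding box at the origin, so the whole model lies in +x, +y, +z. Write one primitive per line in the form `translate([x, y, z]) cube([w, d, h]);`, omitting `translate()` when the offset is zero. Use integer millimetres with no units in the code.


cube([142, 150, 9]);
translate([0, 0, 9]) cube([142, 9, 390]);
translate([0, 141, 9]) cube([142, 9, 390]);
translate([0, 9, 9]) cube([9, 132, 390]);
translate([133, 9, 9]) cube([9, 132, 390]);


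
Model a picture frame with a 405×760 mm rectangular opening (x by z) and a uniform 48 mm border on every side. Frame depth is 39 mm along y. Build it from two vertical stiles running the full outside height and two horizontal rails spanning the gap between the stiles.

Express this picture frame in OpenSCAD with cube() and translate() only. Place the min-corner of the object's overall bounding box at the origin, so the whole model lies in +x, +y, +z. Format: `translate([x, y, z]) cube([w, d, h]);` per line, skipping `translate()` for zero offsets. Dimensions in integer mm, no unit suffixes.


cube([48, 39, 856]);
translate([453, 0, 0]) cube([48, 39, 856]);
translate([48, 0, 0]) cube([405, 39, 48]);
translate([48, 0, 808]) cube([405, 39, 48]);


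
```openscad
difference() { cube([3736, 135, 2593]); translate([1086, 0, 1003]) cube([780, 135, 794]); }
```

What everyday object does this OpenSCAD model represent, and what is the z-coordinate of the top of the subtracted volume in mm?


A wall with a window opening. The window head height is 1797 mm.

A wall with a rectangular opening subtracted — a window. Sill at z = 1003, opening 794 mm tall, so the head is at 1003 + 794 = 1797 mm.


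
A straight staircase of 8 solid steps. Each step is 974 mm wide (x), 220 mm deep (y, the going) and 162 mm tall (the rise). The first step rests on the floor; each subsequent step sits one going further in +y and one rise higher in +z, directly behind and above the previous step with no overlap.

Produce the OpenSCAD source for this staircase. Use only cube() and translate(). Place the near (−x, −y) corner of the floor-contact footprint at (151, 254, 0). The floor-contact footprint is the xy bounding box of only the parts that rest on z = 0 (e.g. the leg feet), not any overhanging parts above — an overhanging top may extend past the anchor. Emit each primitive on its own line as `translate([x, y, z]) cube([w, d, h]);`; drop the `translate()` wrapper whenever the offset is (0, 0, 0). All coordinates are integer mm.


translate([151, 254, 0]) cube([974, 220, 162]);
translate([151, 474, 162]) cube([974, 220, 162]);
translate([151, 694, 324]) cube([974, 220, 162]);
translate([151, 914, 486]) cube([974, 220, 162]);
translate([151, 1134, 648]) cube([974, 220, 162]);
translate([151, 1354, 810]) cube([974, 220, 162]);
translate([151, 1574, 972]) cube([974, 220, 162]);
translate([151, 1794, 1134]) cube([974, 220, 162]);


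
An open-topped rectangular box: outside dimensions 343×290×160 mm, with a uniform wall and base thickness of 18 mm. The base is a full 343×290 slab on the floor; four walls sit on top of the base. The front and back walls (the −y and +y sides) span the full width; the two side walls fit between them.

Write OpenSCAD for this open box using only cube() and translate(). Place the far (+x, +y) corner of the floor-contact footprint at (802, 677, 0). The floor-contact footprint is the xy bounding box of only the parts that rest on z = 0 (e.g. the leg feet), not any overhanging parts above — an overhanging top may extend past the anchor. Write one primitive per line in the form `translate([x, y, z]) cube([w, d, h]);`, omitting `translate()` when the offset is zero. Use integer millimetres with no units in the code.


translate([459, 387, 0]) cube([343, 290, 18]);
translate([459, 387, 18]) cube([343, 18, 142]);
translate([459, 659, 18]) cube([343, 18, 142]);
translate([459, 405, 18]) cube([18, 254, 142]);
translate([784, 405, 18]) cube([18, 254, 142]);


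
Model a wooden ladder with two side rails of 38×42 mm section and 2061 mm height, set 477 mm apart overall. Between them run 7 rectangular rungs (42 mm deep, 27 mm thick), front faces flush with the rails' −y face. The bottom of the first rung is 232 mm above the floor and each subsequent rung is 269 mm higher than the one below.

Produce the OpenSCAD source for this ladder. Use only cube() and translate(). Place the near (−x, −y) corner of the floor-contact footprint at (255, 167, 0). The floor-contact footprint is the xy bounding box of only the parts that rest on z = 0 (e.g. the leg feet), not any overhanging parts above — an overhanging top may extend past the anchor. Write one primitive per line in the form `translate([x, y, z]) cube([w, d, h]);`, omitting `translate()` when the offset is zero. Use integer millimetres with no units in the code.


translate([255, 167, 0]) cube([38, 42, 2061]);
translate([694, 167, 0]) cube([38, 42, 2061]);
translate([293, 167, 232]) cube([401, 42, 27]);
translate([293, 167, 501]) cube([401, 42, 27]);
translate([293, 167, 770]) cube([401, 42, 27]);
translate([293, 167, 1039]) cube([401, 42, 27]);
translate([293, 167, 1308]) cube([401, 42, 27]);
translate([293, 167, 1577]) cube([401, 42, 27]);
translate([293, 167, 1846]) cube([401, 42, 27]);


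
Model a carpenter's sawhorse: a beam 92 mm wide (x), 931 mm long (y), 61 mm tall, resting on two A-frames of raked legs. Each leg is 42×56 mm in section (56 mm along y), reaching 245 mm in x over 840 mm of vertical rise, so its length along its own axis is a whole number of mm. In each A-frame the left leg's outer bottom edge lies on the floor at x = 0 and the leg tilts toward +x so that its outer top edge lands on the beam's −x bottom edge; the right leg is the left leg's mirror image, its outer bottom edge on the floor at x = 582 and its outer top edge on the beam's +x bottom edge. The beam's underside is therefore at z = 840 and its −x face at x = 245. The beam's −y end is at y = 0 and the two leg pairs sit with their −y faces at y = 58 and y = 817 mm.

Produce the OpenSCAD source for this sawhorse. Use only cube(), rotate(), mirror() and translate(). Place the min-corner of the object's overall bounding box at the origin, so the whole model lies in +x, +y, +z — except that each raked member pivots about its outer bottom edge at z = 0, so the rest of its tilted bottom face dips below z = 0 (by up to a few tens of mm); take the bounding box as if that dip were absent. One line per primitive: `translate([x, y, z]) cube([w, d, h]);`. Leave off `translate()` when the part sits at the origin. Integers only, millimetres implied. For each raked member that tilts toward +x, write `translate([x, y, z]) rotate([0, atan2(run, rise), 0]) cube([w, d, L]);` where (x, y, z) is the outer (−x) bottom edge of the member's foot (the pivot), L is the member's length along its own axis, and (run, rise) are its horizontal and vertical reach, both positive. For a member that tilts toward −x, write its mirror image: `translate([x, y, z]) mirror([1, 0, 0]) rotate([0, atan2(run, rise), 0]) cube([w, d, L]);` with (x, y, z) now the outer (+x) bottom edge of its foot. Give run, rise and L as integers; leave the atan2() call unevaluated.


translate([245, 0, 840]) cube([92, 931, 61]);
translate([0, 58, 0]) rotate([0, atan2(245, 840), 0]) cube([42, 56, 875]);
translate([582, 58, 0]) mirror([1, 0, 0]) rotate([0, atan2(245, 840), 0]) cube([42, 56, 875]);
translate([0, 817, 0]) rotate([0, atan2(245, 840), 0]) cube([42, 56, 875]);
translate([582, 817, 0]) mirror([1, 0, 0]) rotate([0, atan2(245, 840), 0]) cube([42, 56, 875]);


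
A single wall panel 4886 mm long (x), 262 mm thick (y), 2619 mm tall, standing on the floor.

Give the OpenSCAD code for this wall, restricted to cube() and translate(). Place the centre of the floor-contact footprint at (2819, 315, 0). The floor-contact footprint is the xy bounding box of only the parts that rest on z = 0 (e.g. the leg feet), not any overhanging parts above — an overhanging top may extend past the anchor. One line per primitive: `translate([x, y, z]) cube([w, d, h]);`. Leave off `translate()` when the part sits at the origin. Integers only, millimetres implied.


translate([376, 184, 0]) cube([4886, 262, 2619]);


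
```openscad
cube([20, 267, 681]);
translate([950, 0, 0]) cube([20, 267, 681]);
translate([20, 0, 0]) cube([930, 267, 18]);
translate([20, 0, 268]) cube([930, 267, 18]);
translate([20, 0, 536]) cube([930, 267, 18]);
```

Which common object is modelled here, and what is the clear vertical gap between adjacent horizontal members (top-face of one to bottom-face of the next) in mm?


A bookshelf. The clear shelf gap is 250 mm.

Two tall side panels with 3 horizontal boards between them — a bookshelf. The first two shelf undersides are at z = 0 and z = 268; with shelf thickness 18, the clear gap is 268 − 0 − 18 = 250 mm.


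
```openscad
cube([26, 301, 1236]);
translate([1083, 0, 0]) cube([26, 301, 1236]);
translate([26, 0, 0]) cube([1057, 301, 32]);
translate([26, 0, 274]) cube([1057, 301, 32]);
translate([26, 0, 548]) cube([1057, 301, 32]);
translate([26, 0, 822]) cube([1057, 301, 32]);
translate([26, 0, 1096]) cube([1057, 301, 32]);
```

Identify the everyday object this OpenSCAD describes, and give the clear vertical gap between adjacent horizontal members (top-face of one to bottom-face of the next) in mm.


A bookshelf. The clear shelf gap is 242 mm.

Two tall side panels with 5 horizontal boards between them — a bookshelf. The first two shelf undersides are at z = 0 and z = 274; with shelf thickness 32, the clear gap is 274 − 0 − 32 = 242 mm.


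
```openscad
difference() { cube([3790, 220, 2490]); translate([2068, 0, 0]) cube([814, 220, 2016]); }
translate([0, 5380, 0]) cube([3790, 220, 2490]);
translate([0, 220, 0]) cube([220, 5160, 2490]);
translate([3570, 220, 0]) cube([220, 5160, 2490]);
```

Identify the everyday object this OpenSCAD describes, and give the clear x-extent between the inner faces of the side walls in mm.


A single room. The interior width is 3350 mm.

Four walls enclosing a rectangle with a door in the front wall — a room. Outside width 3790 minus two 220 mm walls gives 3350 mm.


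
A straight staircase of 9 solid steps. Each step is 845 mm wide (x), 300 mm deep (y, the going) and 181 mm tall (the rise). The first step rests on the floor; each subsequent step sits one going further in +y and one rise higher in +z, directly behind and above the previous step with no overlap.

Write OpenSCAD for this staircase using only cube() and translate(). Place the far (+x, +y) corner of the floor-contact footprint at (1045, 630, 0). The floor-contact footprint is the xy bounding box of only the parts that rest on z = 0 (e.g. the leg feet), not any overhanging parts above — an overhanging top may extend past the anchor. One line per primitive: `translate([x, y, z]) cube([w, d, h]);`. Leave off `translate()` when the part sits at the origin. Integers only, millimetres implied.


translate([200, 330, 0]) cube([845, 300, 181]);
translate([200, 630, 181]) cube([845, 300, 181]);
translate([200, 930, 362]) cube([845, 300, 181]);
translate([200, 1230, 543]) cube([845, 300, 181]);
translate([200, 1530, 724]) cube([845, 300, 181]);
translate([200, 1830, 905]) cube([845, 300, 181]);
translate([200, 2130, 1086]) cube([845, 300, 181]);
translate([200, 2430, 1267]) cube([845, 300, 181]);
translate([200, 2730, 1448]) cube([845, 300, 181]);


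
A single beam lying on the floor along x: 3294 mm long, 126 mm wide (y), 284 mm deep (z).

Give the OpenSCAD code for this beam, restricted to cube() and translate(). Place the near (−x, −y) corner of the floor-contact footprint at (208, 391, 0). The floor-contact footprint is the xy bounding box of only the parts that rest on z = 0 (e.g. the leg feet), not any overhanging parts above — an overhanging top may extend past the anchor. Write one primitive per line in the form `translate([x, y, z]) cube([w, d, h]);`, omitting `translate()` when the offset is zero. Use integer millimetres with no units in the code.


translate([208, 391, 0]) cube([3294, 126, 284]);
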